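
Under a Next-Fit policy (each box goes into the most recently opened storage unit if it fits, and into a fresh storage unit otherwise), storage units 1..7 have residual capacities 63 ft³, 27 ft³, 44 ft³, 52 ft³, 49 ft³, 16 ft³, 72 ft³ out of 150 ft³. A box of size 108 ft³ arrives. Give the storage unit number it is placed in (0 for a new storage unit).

0

Next-Fit only looks at storage unit 7, which has 72 ft³ free.
108 ft³ does not fit, so a new storage unit is opened.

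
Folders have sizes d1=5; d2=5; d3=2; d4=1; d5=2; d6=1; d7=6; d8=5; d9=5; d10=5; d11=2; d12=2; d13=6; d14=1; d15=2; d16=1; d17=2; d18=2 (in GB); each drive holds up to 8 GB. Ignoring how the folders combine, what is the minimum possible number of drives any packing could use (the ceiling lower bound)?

7

Total size = 5 + 5 + 2 + 1 + 2 + 1 + 6 + 5 + 5 + 5 + 2 + 2 + 6 + 1 + 2 + 1 + 2 + 2 = 55 GB.
⌈55 / 8⌉ = 7.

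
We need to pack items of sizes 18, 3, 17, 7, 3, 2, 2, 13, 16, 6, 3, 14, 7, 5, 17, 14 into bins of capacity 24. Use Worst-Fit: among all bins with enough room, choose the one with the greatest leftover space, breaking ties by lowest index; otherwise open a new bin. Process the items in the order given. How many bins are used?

7 bins

bin 1: place 18, 6 left
bin 1: place 3, 3 left
bin 2: place 17, 7 left
bin 2: place 7, 0 left
bin 1: place 3, 0 left
bin 3: place 2, 22 left
bin 3: place 2, 20 left
bin 3: place 13, 7 left
bin 4: place 16, 8 left
bin 4: place 6, 2 left
bin 3: place 3, 4 left
bin 5: place 14, 10 left
bin 5: place 7, 3 left
bin 6: place 5, 19 left
bin 6: place 17, 2 left
bin 7: place 14, 10 left
Final bins: [18,3,3] [17,7] [2,2,13,3] [16,6] [14,7] [5,17] [14].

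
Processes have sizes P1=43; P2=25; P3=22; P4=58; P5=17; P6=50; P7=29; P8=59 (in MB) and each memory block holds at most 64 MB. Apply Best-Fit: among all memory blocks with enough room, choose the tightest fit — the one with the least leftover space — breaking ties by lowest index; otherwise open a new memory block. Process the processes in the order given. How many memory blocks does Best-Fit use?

6 memory blocks

P1 (43 MB) → memory block 1 (remaining 21 MB)
P2 (25 MB) → memory block 2 (remaining 39 MB)
P3 (22 MB) → memory block 2 (remaining 17 MB)
P4 (58 MB) → memory block 3 (remaining 6 MB)
P5 (17 MB) → memory block 2 (remaining 0 MB)
P6 (50 MB) → memory block 4 (remaining 14 MB)
P7 (29 MB) → memory block 5 (remaining 35 MB)
P8 (59 MB) → memory block 6 (remaining 5 MB)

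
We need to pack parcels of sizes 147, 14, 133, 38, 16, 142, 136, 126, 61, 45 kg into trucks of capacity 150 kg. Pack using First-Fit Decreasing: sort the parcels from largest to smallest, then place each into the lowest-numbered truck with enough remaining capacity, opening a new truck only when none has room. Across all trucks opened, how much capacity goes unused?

Sorted descending: 147, 142, 136, 133, 126, 61, 45, 38, 16, 14.
truck 1: place 147 kg, 3 kg left
truck 2: place 142 kg, 8 kg left
truck 3: place 136 kg, 14 kg left
truck 4: place 133 kg, 17 kg left
truck 5: place 126 kg, 24 kg left
truck 6: place 61 kg, 89 kg left
truck 6: place 45 kg, 44 kg left
truck 6: place 38 kg, 6 kg left
truck 4: place 16 kg, 1 kg left
truck 3: place 14 kg, 0 kg left
6 trucks × 150 kg = 900 kg; used 858 kg; unused 42 kg.

42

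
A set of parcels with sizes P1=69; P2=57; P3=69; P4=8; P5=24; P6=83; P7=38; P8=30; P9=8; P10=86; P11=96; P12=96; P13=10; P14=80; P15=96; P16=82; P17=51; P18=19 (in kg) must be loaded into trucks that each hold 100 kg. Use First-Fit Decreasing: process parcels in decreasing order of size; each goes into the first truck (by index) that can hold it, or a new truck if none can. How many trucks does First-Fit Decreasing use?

11 trucks

Sorted descending: 96, 96, 96, 86, 83, 82, 80, 69, 69, 57, 51, 38, 30, 24, 19, 10, 8, 8.
96 kg → truck 1 (remaining 4 kg)
96 kg → truck 2 (remaining 4 kg)
96 kg → truck 3 (remaining 4 kg)
86 kg → truck 4 (remaining 14 kg)
83 kg → truck 5 (remaining 17 kg)
82 kg → truck 6 (remaining 18 kg)
80 kg → truck 7 (remaining 20 kg)
69 kg → truck 8 (remaining 31 kg)
69 kg → truck 9 (remaining 31 kg)
57 kg → truck 10 (remaining 43 kg)
51 kg → truck 11 (remaining 49 kg)
38 kg → truck 10 (remaining 5 kg)
30 kg → truck 8 (remaining 1 kg)
24 kg → truck 9 (remaining 7 kg)
19 kg → truck 7 (remaining 1 kg)
10 kg → truck 4 (remaining 4 kg)
8 kg → truck 5 (remaining 9 kg)
8 kg → truck 5 (remaining 1 kg)
Final trucks: [96] [96] [96] [86,10] [83,8,8] [82] [80,19] [69,30] [69,24] [57,38] [51].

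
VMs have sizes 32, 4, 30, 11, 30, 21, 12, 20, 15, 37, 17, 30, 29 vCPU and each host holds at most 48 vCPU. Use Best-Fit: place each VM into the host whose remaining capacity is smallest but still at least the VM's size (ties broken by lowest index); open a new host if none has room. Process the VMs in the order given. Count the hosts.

32 vCPU → host 1 (remaining 16 vCPU)
4 vCPU → host 1 (remaining 12 vCPU)
30 vCPU → host 2 (remaining 18 vCPU)
11 vCPU → host 1 (remaining 1 vCPU)
30 vCPU → host 3 (remaining 18 vCPU)
21 vCPU → host 4 (remaining 27 vCPU)
12 vCPU → host 2 (remaining 6 vCPU)
20 vCPU → host 4 (remaining 7 vCPU)
15 vCPU → host 3 (remaining 3 vCPU)
37 vCPU → host 5 (remaining 11 vCPU)
17 vCPU → host 6 (remaining 31 vCPU)
30 vCPU → host 6 (remaining 1 vCPU)
29 vCPU → host 7 (remaining 19 vCPU)
Final hosts: [32,4,11] [30,12] [30,15] [21,20] [37] [17,30] [29].

7 hosts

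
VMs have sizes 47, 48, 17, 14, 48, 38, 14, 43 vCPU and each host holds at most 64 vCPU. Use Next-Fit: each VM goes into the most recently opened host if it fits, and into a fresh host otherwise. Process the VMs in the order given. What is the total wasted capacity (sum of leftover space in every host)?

115

host 1: place 47 vCPU, 17 vCPU left
host 2: place 48 vCPU, 16 vCPU left
host 3: place 17 vCPU, 47 vCPU left
host 3: place 14 vCPU, 33 vCPU left
host 4: place 48 vCPU, 16 vCPU left
host 5: place 38 vCPU, 26 vCPU left
host 5: place 14 vCPU, 12 vCPU left
host 6: place 43 vCPU, 21 vCPU left
6 hosts × 64 vCPU = 384 vCPU; used 269 vCPU; unused 115 vCPU.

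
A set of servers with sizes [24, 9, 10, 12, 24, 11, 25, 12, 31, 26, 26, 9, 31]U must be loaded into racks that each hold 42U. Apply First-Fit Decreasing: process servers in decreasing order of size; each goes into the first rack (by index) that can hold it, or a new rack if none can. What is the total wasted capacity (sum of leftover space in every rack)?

Sorted descending: 31, 31, 26, 26, 25, 24, 24, 12, 12, 11, 10, 9, 9.
Put 31U in rack 1; 11U remain.
Put 31U in rack 2; 11U remain.
Put 26U in rack 3; 16U remain.
Put 26U in rack 4; 16U remain.
Put 25U in rack 5; 17U remain.
Put 24U in rack 6; 18U remain.
Put 24U in rack 7; 18U remain.
Put 12U in rack 3; 4U remain.
Put 12U in rack 4; 4U remain.
Put 11U in rack 1; 0U remain.
Put 10U in rack 2; 1U remain.
Put 9U in rack 5; 8U remain.
Put 9U in rack 6; 9U remain.
7 racks × 42U = 294U; used 250U; unused 44U.

44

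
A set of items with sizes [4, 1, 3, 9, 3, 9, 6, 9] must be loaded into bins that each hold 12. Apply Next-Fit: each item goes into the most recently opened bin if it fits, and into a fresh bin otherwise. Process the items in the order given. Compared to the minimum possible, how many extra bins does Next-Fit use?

1

Next-Fit: [4,1,3] [9,3] [9] [6] [9] → 5 bins.
Total size 44; any packing needs at least ⌈44/12⌉ = 4 bins.
An optimal packing achieves that bound: [9,3] [9,3] [9,1] [6,4] → 4 bins.
Excess: 5 − 4 = 1.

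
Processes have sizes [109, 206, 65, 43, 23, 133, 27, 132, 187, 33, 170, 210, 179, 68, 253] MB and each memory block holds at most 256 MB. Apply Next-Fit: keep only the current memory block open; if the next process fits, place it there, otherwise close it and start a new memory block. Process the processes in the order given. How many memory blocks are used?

10

memory block 1: place 109 MB, 147 MB left
memory block 2: place 206 MB, 50 MB left
memory block 3: place 65 MB, 191 MB left
memory block 3: place 43 MB, 148 MB left
memory block 3: place 23 MB, 125 MB left
memory block 4: place 133 MB, 123 MB left
memory block 4: place 27 MB, 96 MB left
memory block 5: place 132 MB, 124 MB left
memory block 6: place 187 MB, 69 MB left
memory block 6: place 33 MB, 36 MB left
memory block 7: place 170 MB, 86 MB left
memory block 8: place 210 MB, 46 MB left
memory block 9: place 179 MB, 77 MB left
memory block 9: place 68 MB, 9 MB left
memory block 10: place 253 MB, 3 MB left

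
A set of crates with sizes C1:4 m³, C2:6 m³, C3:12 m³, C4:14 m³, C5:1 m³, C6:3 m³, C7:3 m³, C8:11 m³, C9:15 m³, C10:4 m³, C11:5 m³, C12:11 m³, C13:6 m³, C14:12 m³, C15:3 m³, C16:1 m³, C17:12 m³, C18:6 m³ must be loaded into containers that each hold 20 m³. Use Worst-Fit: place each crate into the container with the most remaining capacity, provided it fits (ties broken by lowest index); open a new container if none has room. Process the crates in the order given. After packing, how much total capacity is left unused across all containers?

31

Put C1 (4 m³) in container 1; 16 m³ remain.
Put C2 (6 m³) in container 1; 10 m³ remain.
Put C3 (12 m³) in container 2; 8 m³ remain.
Put C4 (14 m³) in container 3; 6 m³ remain.
Put C5 (1 m³) in container 1; 9 m³ remain.
Put C6 (3 m³) in container 1; 6 m³ remain.
Put C7 (3 m³) in container 2; 5 m³ remain.
Put C8 (11 m³) in container 4; 9 m³ remain.
Put C9 (15 m³) in container 5; 5 m³ remain.
Put C10 (4 m³) in container 4; 5 m³ remain.
Put C11 (5 m³) in container 1; 1 m³ remain.
Put C12 (11 m³) in container 6; 9 m³ remain.
Put C13 (6 m³) in container 6; 3 m³ remain.
Put C14 (12 m³) in container 7; 8 m³ remain.
Put C15 (3 m³) in container 7; 5 m³ remain.
Put C16 (1 m³) in container 3; 5 m³ remain.
Put C17 (12 m³) in container 8; 8 m³ remain.
Put C18 (6 m³) in container 8; 2 m³ remain.
8 containers × 20 m³ = 160 m³; used 129 m³; unused 31 m³.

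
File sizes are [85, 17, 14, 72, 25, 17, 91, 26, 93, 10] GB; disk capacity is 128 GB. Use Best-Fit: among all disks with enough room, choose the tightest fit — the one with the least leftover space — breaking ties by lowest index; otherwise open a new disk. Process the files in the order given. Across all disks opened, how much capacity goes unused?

62

85 GB → disk 1 (remaining 43 GB)
17 GB → disk 1 (remaining 26 GB)
14 GB → disk 1 (remaining 12 GB)
72 GB → disk 2 (remaining 56 GB)
25 GB → disk 2 (remaining 31 GB)
17 GB → disk 2 (remaining 14 GB)
91 GB → disk 3 (remaining 37 GB)
26 GB → disk 3 (remaining 11 GB)
93 GB → disk 4 (remaining 35 GB)
10 GB → disk 3 (remaining 1 GB)
4 disks × 128 GB = 512 GB; used 450 GB; unused 62 GB.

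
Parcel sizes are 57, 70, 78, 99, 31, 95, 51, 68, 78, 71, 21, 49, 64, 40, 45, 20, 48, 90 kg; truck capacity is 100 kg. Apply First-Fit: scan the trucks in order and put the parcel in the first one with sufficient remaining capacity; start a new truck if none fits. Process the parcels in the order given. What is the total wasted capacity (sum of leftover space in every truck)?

225

57 kg → truck 1 (remaining 43 kg)
70 kg → truck 2 (remaining 30 kg)
78 kg → truck 3 (remaining 22 kg)
99 kg → truck 4 (remaining 1 kg)
31 kg → truck 1 (remaining 12 kg)
95 kg → truck 5 (remaining 5 kg)
51 kg → truck 6 (remaining 49 kg)
68 kg → truck 7 (remaining 32 kg)
78 kg → truck 8 (remaining 22 kg)
71 kg → truck 9 (remaining 29 kg)
21 kg → truck 2 (remaining 9 kg)
49 kg → truck 6 (remaining 0 kg)
64 kg → truck 10 (remaining 36 kg)
40 kg → truck 11 (remaining 60 kg)
45 kg → truck 11 (remaining 15 kg)
20 kg → truck 3 (remaining 2 kg)
48 kg → truck 12 (remaining 52 kg)
90 kg → truck 13 (remaining 10 kg)
13 trucks × 100 kg = 1300 kg; used 1075 kg; unused 225 kg.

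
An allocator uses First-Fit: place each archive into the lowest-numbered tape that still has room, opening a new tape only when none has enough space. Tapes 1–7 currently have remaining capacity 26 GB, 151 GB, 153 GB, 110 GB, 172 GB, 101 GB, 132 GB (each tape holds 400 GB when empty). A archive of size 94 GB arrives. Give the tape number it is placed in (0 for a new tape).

2

Tapes with room: tape 2 (151 GB), tape 3 (153 GB), tape 4 (110 GB), tape 5 (172 GB), tape 6 (101 GB), tape 7 (132 GB).
The first with room is tape 2.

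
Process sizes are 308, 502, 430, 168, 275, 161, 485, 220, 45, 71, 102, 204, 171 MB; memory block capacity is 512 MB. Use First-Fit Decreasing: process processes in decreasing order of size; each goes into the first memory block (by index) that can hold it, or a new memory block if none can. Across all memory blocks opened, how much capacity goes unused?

Sorted descending: 502, 485, 430, 308, 275, 220, 204, 171, 168, 161, 102, 71, 45.
502 MB → memory block 1 (remaining 10 MB)
485 MB → memory block 2 (remaining 27 MB)
430 MB → memory block 3 (remaining 82 MB)
308 MB → memory block 4 (remaining 204 MB)
275 MB → memory block 5 (remaining 237 MB)
220 MB → memory block 5 (remaining 17 MB)
204 MB → memory block 4 (remaining 0 MB)
171 MB → memory block 6 (remaining 341 MB)
168 MB → memory block 6 (remaining 173 MB)
161 MB → memory block 6 (remaining 12 MB)
102 MB → memory block 7 (remaining 410 MB)
71 MB → memory block 3 (remaining 11 MB)
45 MB → memory block 7 (remaining 365 MB)
7 memory blocks × 512 MB = 3584 MB; used 3142 MB; unused 442 MB.

442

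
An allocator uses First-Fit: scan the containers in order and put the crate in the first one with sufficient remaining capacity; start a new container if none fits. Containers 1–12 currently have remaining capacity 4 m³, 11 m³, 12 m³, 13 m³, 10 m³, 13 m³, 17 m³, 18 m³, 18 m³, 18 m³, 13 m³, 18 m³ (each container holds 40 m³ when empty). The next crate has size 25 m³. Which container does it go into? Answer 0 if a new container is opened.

0

No container has ≥ 25 m³ free, so a new container is opened.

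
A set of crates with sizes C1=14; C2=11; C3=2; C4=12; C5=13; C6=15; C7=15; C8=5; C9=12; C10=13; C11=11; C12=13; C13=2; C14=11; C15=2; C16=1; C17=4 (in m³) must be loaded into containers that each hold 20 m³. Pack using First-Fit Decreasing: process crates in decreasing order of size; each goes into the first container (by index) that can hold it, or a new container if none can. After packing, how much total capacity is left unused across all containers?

64

Sorted descending: 15, 15, 14, 13, 13, 13, 12, 12, 11, 11, 11, 5, 4, 2, 2, 2, 1.
Put 15 m³ in container 1; 5 m³ remain.
Put 15 m³ in container 2; 5 m³ remain.
Put 14 m³ in container 3; 6 m³ remain.
Put 13 m³ in container 4; 7 m³ remain.
Put 13 m³ in container 5; 7 m³ remain.
Put 13 m³ in container 6; 7 m³ remain.
Put 12 m³ in container 7; 8 m³ remain.
Put 12 m³ in container 8; 8 m³ remain.
Put 11 m³ in container 9; 9 m³ remain.
Put 11 m³ in container 10; 9 m³ remain.
Put 11 m³ in container 11; 9 m³ remain.
Put 5 m³ in container 1; 0 m³ remain.
Put 4 m³ in container 2; 1 m³ remain.
Put 2 m³ in container 3; 4 m³ remain.
Put 2 m³ in container 3; 2 m³ remain.
Put 2 m³ in container 3; 0 m³ remain.
Put 1 m³ in container 2; 0 m³ remain.
11 containers × 20 m³ = 220 m³; used 156 m³; unused 64 m³.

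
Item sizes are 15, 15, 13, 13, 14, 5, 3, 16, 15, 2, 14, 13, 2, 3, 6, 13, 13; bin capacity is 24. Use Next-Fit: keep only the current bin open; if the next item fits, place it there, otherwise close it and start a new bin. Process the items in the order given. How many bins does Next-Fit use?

bin 1: place 15, 9 left
bin 2: place 15, 9 left
bin 3: place 13, 11 left
bin 4: place 13, 11 left
bin 5: place 14, 10 left
bin 5: place 5, 5 left
bin 5: place 3, 2 left
bin 6: place 16, 8 left
bin 7: place 15, 9 left
bin 7: place 2, 7 left
bin 8: place 14, 10 left
bin 9: place 13, 11 left
bin 9: place 2, 9 left
bin 9: place 3, 6 left
bin 9: place 6, 0 left
bin 10: place 13, 11 left
bin 11: place 13, 11 left
Final bins: [15] [15] [13] [13] [14,5,3] [16] [15,2] [14] [13,2,3,6] [13] [13].

11 bins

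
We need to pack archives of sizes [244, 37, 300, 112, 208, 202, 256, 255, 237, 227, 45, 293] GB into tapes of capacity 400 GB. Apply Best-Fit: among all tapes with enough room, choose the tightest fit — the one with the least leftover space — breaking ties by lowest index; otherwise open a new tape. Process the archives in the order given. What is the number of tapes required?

244 GB → tape 1 (remaining 156 GB)
37 GB → tape 1 (remaining 119 GB)
300 GB → tape 2 (remaining 100 GB)
112 GB → tape 1 (remaining 7 GB)
208 GB → tape 3 (remaining 192 GB)
202 GB → tape 4 (remaining 198 GB)
256 GB → tape 5 (remaining 144 GB)
255 GB → tape 6 (remaining 145 GB)
237 GB → tape 7 (remaining 163 GB)
227 GB → tape 8 (remaining 173 GB)
45 GB → tape 2 (remaining 55 GB)
293 GB → tape 9 (remaining 107 GB)

9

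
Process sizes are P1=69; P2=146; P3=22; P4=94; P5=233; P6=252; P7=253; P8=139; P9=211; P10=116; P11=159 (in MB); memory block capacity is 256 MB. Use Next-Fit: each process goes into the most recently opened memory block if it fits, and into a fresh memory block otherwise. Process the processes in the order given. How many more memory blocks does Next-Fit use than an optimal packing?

2

Next-Fit: [69,146,22] [94] [233] [252] [253] [139] [211] [116] [159] → 9 memory blocks.
Total size 1694 MB; any packing needs at least ⌈1694/256⌉ = 7 memory blocks.
An optimal packing achieves that bound: [253] [252] [233,22] [211] [159,94] [146,69] [139,116] → 7 memory blocks.
Excess: 9 − 7 = 2.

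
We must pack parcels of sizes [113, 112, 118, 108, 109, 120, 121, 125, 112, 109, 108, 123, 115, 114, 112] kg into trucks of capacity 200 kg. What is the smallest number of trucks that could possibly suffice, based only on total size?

Total size = 113 + 112 + 118 + 108 + 109 + 120 + 121 + 125 + 112 + 109 + 108 + 123 + 115 + 114 + 112 = 1719 kg.
⌈1719 / 200⌉ = 9.

9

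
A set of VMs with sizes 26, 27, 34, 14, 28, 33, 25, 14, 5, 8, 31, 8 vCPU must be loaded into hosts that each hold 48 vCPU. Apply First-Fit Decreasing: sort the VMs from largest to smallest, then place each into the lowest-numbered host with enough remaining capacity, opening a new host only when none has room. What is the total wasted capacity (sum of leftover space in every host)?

Sorted descending: 34, 33, 31, 28, 27, 26, 25, 14, 14, 8, 8, 5.
34 vCPU → host 1 (remaining 14 vCPU)
33 vCPU → host 2 (remaining 15 vCPU)
31 vCPU → host 3 (remaining 17 vCPU)
28 vCPU → host 4 (remaining 20 vCPU)
27 vCPU → host 5 (remaining 21 vCPU)
26 vCPU → host 6 (remaining 22 vCPU)
25 vCPU → host 7 (remaining 23 vCPU)
14 vCPU → host 1 (remaining 0 vCPU)
14 vCPU → host 2 (remaining 1 vCPU)
8 vCPU → host 3 (remaining 9 vCPU)
8 vCPU → host 3 (remaining 1 vCPU)
5 vCPU → host 4 (remaining 15 vCPU)
7 hosts × 48 vCPU = 336 vCPU; used 253 vCPU; unused 83 vCPU.

83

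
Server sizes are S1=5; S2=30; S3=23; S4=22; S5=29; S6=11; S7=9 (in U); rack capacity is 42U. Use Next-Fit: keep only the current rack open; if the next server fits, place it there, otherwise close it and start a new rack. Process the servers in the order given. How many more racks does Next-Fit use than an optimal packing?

1

Next-Fit: [5,30] [23] [22] [29,11] [9] → 5 racks.
Total size 129U; any packing needs at least ⌈129/42⌉ = 4 racks.
An optimal packing achieves that bound: [30,11] [29,9] [23,5] [22] → 4 racks.
Excess: 5 − 4 = 1.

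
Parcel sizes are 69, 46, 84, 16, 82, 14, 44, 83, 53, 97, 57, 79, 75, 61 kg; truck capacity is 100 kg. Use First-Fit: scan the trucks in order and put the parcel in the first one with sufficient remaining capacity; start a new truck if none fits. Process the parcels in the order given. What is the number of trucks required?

Put 69 kg in truck 1; 31 kg remain.
Put 46 kg in truck 2; 54 kg remain.
Put 84 kg in truck 3; 16 kg remain.
Put 16 kg in truck 1; 15 kg remain.
Put 82 kg in truck 4; 18 kg remain.
Put 14 kg in truck 1; 1 kg remain.
Put 44 kg in truck 2; 10 kg remain.
Put 83 kg in truck 5; 17 kg remain.
Put 53 kg in truck 6; 47 kg remain.
Put 97 kg in truck 7; 3 kg remain.
Put 57 kg in truck 8; 43 kg remain.
Put 79 kg in truck 9; 21 kg remain.
Put 75 kg in truck 10; 25 kg remain.
Put 61 kg in truck 11; 39 kg remain.

11 trucks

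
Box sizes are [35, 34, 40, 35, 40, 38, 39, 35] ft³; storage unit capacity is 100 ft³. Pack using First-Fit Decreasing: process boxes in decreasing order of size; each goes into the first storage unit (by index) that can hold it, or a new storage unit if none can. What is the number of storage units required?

4 storage units

Sorted descending: 40, 40, 39, 38, 35, 35, 35, 34.
storage unit 1: place 40 ft³, 60 ft³ left
storage unit 1: place 40 ft³, 20 ft³ left
storage unit 2: place 39 ft³, 61 ft³ left
storage unit 2: place 38 ft³, 23 ft³ left
storage unit 3: place 35 ft³, 65 ft³ left
storage unit 3: place 35 ft³, 30 ft³ left
storage unit 4: place 35 ft³, 65 ft³ left
storage unit 4: place 34 ft³, 31 ft³ left
Final storage units: [40,40] [39,38] [35,35] [35,34].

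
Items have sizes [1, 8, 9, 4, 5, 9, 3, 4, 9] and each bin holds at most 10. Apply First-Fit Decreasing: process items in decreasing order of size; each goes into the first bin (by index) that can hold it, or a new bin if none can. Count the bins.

Sorted descending: 9, 9, 9, 8, 5, 4, 4, 3, 1.
bin 1: place 9, 1 left
bin 2: place 9, 1 left
bin 3: place 9, 1 left
bin 4: place 8, 2 left
bin 5: place 5, 5 left
bin 5: place 4, 1 left
bin 6: place 4, 6 left
bin 6: place 3, 3 left
bin 1: place 1, 0 left

6 bins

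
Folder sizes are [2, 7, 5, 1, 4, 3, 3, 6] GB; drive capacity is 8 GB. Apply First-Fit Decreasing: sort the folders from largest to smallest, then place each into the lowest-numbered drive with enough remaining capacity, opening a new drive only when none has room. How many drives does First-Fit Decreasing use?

4 drives

Sorted descending: 7, 6, 5, 4, 3, 3, 2, 1.
drive 1: place 7 GB, 1 GB left
drive 2: place 6 GB, 2 GB left
drive 3: place 5 GB, 3 GB left
drive 4: place 4 GB, 4 GB left
drive 3: place 3 GB, 0 GB left
drive 4: place 3 GB, 1 GB left
drive 2: place 2 GB, 0 GB left
drive 1: place 1 GB, 0 GB left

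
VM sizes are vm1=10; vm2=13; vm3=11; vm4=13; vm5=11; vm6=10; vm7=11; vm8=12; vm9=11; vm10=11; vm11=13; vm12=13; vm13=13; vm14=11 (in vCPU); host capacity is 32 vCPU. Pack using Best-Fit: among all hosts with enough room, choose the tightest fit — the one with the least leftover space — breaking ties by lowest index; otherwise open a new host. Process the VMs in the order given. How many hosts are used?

vm1 (10 vCPU) → host 1 (remaining 22 vCPU)
vm2 (13 vCPU) → host 1 (remaining 9 vCPU)
vm3 (11 vCPU) → host 2 (remaining 21 vCPU)
vm4 (13 vCPU) → host 2 (remaining 8 vCPU)
vm5 (11 vCPU) → host 3 (remaining 21 vCPU)
vm6 (10 vCPU) → host 3 (remaining 11 vCPU)
vm7 (11 vCPU) → host 3 (remaining 0 vCPU)
vm8 (12 vCPU) → host 4 (remaining 20 vCPU)
vm9 (11 vCPU) → host 4 (remaining 9 vCPU)
vm10 (11 vCPU) → host 5 (remaining 21 vCPU)
vm11 (13 vCPU) → host 5 (remaining 8 vCPU)
vm12 (13 vCPU) → host 6 (remaining 19 vCPU)
vm13 (13 vCPU) → host 6 (remaining 6 vCPU)
vm14 (11 vCPU) → host 7 (remaining 21 vCPU)

7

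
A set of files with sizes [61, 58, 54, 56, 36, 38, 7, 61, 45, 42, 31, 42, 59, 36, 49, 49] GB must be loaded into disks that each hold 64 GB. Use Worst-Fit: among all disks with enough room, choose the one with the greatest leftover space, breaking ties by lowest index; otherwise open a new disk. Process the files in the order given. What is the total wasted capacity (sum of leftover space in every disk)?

236

61 GB → disk 1 (remaining 3 GB)
58 GB → disk 2 (remaining 6 GB)
54 GB → disk 3 (remaining 10 GB)
56 GB → disk 4 (remaining 8 GB)
36 GB → disk 5 (remaining 28 GB)
38 GB → disk 6 (remaining 26 GB)
7 GB → disk 5 (remaining 21 GB)
61 GB → disk 7 (remaining 3 GB)
45 GB → disk 8 (remaining 19 GB)
42 GB → disk 9 (remaining 22 GB)
31 GB → disk 10 (remaining 33 GB)
42 GB → disk 11 (remaining 22 GB)
59 GB → disk 12 (remaining 5 GB)
36 GB → disk 13 (remaining 28 GB)
49 GB → disk 14 (remaining 15 GB)
49 GB → disk 15 (remaining 15 GB)
15 disks × 64 GB = 960 GB; used 724 GB; unused 236 GB.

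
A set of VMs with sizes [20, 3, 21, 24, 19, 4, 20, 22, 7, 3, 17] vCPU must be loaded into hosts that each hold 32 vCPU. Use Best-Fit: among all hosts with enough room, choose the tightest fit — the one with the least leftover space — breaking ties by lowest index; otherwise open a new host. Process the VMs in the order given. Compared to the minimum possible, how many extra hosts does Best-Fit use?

Best-Fit: [20,3,7] [21] [24,4,3] [19] [20] [22] [17] → 7 hosts.
7 VMs exceed 16 vCPU (half the capacity), and no two of those can share a host, so at least 7 hosts are needed.
So 7 is already optimal.

0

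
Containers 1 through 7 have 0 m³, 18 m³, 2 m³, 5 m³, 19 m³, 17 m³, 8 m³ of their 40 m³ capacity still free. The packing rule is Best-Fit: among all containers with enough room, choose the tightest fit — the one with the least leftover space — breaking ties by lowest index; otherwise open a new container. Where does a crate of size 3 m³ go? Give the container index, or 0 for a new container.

4

Containers with room: container 2 (18 m³), container 4 (5 m³), container 5 (19 m³), container 6 (17 m³), container 7 (8 m³).
Tightest fit is container 4 with 5 m³ free.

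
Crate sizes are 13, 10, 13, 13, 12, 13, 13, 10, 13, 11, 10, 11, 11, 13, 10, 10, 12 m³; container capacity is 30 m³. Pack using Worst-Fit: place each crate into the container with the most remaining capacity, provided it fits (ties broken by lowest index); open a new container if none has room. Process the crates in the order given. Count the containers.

9

13 m³ → container 1 (remaining 17 m³)
10 m³ → container 1 (remaining 7 m³)
13 m³ → container 2 (remaining 17 m³)
13 m³ → container 2 (remaining 4 m³)
12 m³ → container 3 (remaining 18 m³)
13 m³ → container 3 (remaining 5 m³)
13 m³ → container 4 (remaining 17 m³)
10 m³ → container 4 (remaining 7 m³)
13 m³ → container 5 (remaining 17 m³)
11 m³ → container 5 (remaining 6 m³)
10 m³ → container 6 (remaining 20 m³)
11 m³ → container 6 (remaining 9 m³)
11 m³ → container 7 (remaining 19 m³)
13 m³ → container 7 (remaining 6 m³)
10 m³ → container 8 (remaining 20 m³)
10 m³ → container 8 (remaining 10 m³)
12 m³ → container 9 (remaining 18 m³)
Final containers: [13,10] [13,13] [12,13] [13,10] [13,11] [10,11] [11,13] [10,10] [12].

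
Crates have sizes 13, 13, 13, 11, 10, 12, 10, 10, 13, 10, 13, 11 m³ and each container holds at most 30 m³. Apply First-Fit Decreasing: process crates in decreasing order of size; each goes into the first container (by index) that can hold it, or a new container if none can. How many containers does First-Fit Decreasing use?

Sorted descending: 13, 13, 13, 13, 13, 12, 11, 11, 10, 10, 10, 10.
Put 13 m³ in container 1; 17 m³ remain.
Put 13 m³ in container 1; 4 m³ remain.
Put 13 m³ in container 2; 17 m³ remain.
Put 13 m³ in container 2; 4 m³ remain.
Put 13 m³ in container 3; 17 m³ remain.
Put 12 m³ in container 3; 5 m³ remain.
Put 11 m³ in container 4; 19 m³ remain.
Put 11 m³ in container 4; 8 m³ remain.
Put 10 m³ in container 5; 20 m³ remain.
Put 10 m³ in container 5; 10 m³ remain.
Put 10 m³ in container 5; 0 m³ remain.
Put 10 m³ in container 6; 20 m³ remain.
Final containers: [13,13] [13,13] [13,12] [11,11] [10,10,10] [10].

6 containers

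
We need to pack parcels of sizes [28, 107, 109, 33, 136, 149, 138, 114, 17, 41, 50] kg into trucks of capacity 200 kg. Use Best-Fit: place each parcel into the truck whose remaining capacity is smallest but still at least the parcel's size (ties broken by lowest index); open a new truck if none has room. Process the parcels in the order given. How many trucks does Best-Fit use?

truck 1: place 28 kg, 172 kg left
truck 1: place 107 kg, 65 kg left
truck 2: place 109 kg, 91 kg left
truck 1: place 33 kg, 32 kg left
truck 3: place 136 kg, 64 kg left
truck 4: place 149 kg, 51 kg left
truck 5: place 138 kg, 62 kg left
truck 6: place 114 kg, 86 kg left
truck 1: place 17 kg, 15 kg left
truck 4: place 41 kg, 10 kg left
truck 5: place 50 kg, 12 kg left

6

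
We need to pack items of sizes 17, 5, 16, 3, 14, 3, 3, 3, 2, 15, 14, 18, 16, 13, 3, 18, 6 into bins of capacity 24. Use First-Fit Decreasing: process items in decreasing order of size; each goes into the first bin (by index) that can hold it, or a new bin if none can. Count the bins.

Sorted descending: 18, 18, 17, 16, 16, 15, 14, 14, 13, 6, 5, 3, 3, 3, 3, 3, 2.
Put 18 in bin 1; 6 remain.
Put 18 in bin 2; 6 remain.
Put 17 in bin 3; 7 remain.
Put 16 in bin 4; 8 remain.
Put 16 in bin 5; 8 remain.
Put 15 in bin 6; 9 remain.
Put 14 in bin 7; 10 remain.
Put 14 in bin 8; 10 remain.
Put 13 in bin 9; 11 remain.
Put 6 in bin 1; 0 remain.
Put 5 in bin 2; 1 remain.
Put 3 in bin 3; 4 remain.
Put 3 in bin 3; 1 remain.
Put 3 in bin 4; 5 remain.
Put 3 in bin 4; 2 remain.
Put 3 in bin 5; 5 remain.
Put 2 in bin 4; 0 remain.

9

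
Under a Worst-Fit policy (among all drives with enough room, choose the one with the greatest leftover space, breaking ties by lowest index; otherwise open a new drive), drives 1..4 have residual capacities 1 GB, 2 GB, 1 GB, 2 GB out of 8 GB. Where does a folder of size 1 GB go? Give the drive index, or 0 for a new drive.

2

Drives with room: drive 1 (1 GB), drive 2 (2 GB), drive 3 (1 GB), drive 4 (2 GB).
Most room is drive 2 with 2 GB free.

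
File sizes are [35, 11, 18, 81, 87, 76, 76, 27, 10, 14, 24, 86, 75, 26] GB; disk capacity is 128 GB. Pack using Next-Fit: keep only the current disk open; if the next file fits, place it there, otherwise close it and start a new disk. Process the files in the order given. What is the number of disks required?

7

Put 35 GB in disk 1; 93 GB remain.
Put 11 GB in disk 1; 82 GB remain.
Put 18 GB in disk 1; 64 GB remain.
Put 81 GB in disk 2; 47 GB remain.
Put 87 GB in disk 3; 41 GB remain.
Put 76 GB in disk 4; 52 GB remain.
Put 76 GB in disk 5; 52 GB remain.
Put 27 GB in disk 5; 25 GB remain.
Put 10 GB in disk 5; 15 GB remain.
Put 14 GB in disk 5; 1 GB remain.
Put 24 GB in disk 6; 104 GB remain.
Put 86 GB in disk 6; 18 GB remain.
Put 75 GB in disk 7; 53 GB remain.
Put 26 GB in disk 7; 27 GB remain.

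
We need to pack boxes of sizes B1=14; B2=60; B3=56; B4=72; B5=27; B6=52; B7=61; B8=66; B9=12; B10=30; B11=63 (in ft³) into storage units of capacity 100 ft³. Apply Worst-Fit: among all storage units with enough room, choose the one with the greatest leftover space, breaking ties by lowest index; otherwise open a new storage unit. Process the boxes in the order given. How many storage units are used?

storage unit 1: place B1 (14 ft³), 86 ft³ left
storage unit 1: place B2 (60 ft³), 26 ft³ left
storage unit 2: place B3 (56 ft³), 44 ft³ left
storage unit 3: place B4 (72 ft³), 28 ft³ left
storage unit 2: place B5 (27 ft³), 17 ft³ left
storage unit 4: place B6 (52 ft³), 48 ft³ left
storage unit 5: place B7 (61 ft³), 39 ft³ left
storage unit 6: place B8 (66 ft³), 34 ft³ left
storage unit 4: place B9 (12 ft³), 36 ft³ left
storage unit 5: place B10 (30 ft³), 9 ft³ left
storage unit 7: place B11 (63 ft³), 37 ft³ left
Final storage units: [14,60] [56,27] [72] [52,12] [61,30] [66] [63].

7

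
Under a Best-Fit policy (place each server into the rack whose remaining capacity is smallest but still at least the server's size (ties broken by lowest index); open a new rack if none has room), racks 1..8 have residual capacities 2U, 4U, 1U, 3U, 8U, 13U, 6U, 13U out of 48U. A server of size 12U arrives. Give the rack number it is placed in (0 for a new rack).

Racks with room: rack 6 (13U), rack 8 (13U).
Tightest fit is rack 6 with 13U free.

6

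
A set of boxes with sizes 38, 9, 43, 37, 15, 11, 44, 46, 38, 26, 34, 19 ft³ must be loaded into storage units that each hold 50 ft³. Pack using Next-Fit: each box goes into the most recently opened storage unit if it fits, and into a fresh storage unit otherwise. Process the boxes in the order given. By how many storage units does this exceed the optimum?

2

Next-Fit: [38,9] [43] [37] [15,11] [44] [46] [38] [26] [34] [19] → 10 storage units.
Total size 360 ft³; any packing needs at least ⌈360/50⌉ = 8 storage units.
An optimal packing achieves that bound: [46] [44] [43] [38,11] [38,9] [37] [34,15] [26,19] → 8 storage units.
Excess: 10 − 8 = 2.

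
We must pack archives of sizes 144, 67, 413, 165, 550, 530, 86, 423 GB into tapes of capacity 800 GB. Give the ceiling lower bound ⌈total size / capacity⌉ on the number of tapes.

Total size = 144 + 67 + 413 + 165 + 550 + 530 + 86 + 423 = 2378 GB.
⌈2378 / 800⌉ = 3.

3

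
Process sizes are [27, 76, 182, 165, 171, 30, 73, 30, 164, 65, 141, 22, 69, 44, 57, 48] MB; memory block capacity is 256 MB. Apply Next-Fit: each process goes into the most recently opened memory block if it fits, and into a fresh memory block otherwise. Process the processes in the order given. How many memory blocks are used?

Put 27 MB in memory block 1; 229 MB remain.
Put 76 MB in memory block 1; 153 MB remain.
Put 182 MB in memory block 2; 74 MB remain.
Put 165 MB in memory block 3; 91 MB remain.
Put 171 MB in memory block 4; 85 MB remain.
Put 30 MB in memory block 4; 55 MB remain.
Put 73 MB in memory block 5; 183 MB remain.
Put 30 MB in memory block 5; 153 MB remain.
Put 164 MB in memory block 6; 92 MB remain.
Put 65 MB in memory block 6; 27 MB remain.
Put 141 MB in memory block 7; 115 MB remain.
Put 22 MB in memory block 7; 93 MB remain.
Put 69 MB in memory block 7; 24 MB remain.
Put 44 MB in memory block 8; 212 MB remain.
Put 57 MB in memory block 8; 155 MB remain.
Put 48 MB in memory block 8; 107 MB remain.

8 memory blocks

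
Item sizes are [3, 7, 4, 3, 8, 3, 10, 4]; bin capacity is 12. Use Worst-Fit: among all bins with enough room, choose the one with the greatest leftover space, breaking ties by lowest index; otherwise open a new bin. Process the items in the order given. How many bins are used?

3 → bin 1 (remaining 9)
7 → bin 1 (remaining 2)
4 → bin 2 (remaining 8)
3 → bin 2 (remaining 5)
8 → bin 3 (remaining 4)
3 → bin 2 (remaining 2)
10 → bin 4 (remaining 2)
4 → bin 3 (remaining 0)
Final bins: [3,7] [4,3,3] [8,4] [10].

4 bins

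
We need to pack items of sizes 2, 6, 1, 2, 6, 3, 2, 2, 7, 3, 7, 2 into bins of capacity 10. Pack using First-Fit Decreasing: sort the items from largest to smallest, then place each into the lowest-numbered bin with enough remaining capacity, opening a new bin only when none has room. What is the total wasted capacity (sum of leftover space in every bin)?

Sorted descending: 7, 7, 6, 6, 3, 3, 2, 2, 2, 2, 2, 1.
Put 7 in bin 1; 3 remain.
Put 7 in bin 2; 3 remain.
Put 6 in bin 3; 4 remain.
Put 6 in bin 4; 4 remain.
Put 3 in bin 1; 0 remain.
Put 3 in bin 2; 0 remain.
Put 2 in bin 3; 2 remain.
Put 2 in bin 3; 0 remain.
Put 2 in bin 4; 2 remain.
Put 2 in bin 4; 0 remain.
Put 2 in bin 5; 8 remain.
Put 1 in bin 5; 7 remain.
5 bins × 10 = 50; used 43; unused 7.

7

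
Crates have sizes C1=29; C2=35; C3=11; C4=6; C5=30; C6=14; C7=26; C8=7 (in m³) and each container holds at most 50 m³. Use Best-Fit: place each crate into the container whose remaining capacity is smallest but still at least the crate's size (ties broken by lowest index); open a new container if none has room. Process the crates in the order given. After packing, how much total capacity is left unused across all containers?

42

C1 (29 m³) → container 1 (remaining 21 m³)
C2 (35 m³) → container 2 (remaining 15 m³)
C3 (11 m³) → container 2 (remaining 4 m³)
C4 (6 m³) → container 1 (remaining 15 m³)
C5 (30 m³) → container 3 (remaining 20 m³)
C6 (14 m³) → container 1 (remaining 1 m³)
C7 (26 m³) → container 4 (remaining 24 m³)
C8 (7 m³) → container 3 (remaining 13 m³)
4 containers × 50 m³ = 200 m³; used 158 m³; unused 42 m³.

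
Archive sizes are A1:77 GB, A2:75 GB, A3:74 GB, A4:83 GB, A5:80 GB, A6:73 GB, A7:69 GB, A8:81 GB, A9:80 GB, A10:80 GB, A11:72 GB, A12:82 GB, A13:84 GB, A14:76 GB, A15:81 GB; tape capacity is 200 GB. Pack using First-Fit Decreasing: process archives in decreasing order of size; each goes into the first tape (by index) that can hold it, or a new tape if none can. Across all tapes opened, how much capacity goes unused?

433

Sorted descending: 84, 83, 82, 81, 81, 80, 80, 80, 77, 76, 75, 74, 73, 72, 69.
84 GB → tape 1 (remaining 116 GB)
83 GB → tape 1 (remaining 33 GB)
82 GB → tape 2 (remaining 118 GB)
81 GB → tape 2 (remaining 37 GB)
81 GB → tape 3 (remaining 119 GB)
80 GB → tape 3 (remaining 39 GB)
80 GB → tape 4 (remaining 120 GB)
80 GB → tape 4 (remaining 40 GB)
77 GB → tape 5 (remaining 123 GB)
76 GB → tape 5 (remaining 47 GB)
75 GB → tape 6 (remaining 125 GB)
74 GB → tape 6 (remaining 51 GB)
73 GB → tape 7 (remaining 127 GB)
72 GB → tape 7 (remaining 55 GB)
69 GB → tape 8 (remaining 131 GB)
8 tapes × 200 GB = 1600 GB; used 1167 GB; unused 433 GB.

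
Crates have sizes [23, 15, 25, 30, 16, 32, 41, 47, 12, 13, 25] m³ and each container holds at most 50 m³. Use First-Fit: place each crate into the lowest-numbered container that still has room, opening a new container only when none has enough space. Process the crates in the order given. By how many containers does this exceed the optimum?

1

First-Fit: [23,15,12] [25,16] [30,13] [32] [41] [47] [25] → 7 containers.
Total size 279 m³; any packing needs at least ⌈279/50⌉ = 6 containers.
An optimal packing achieves that bound: [47] [41] [32,16] [30,15] [25,25] [23,13,12] → 6 containers.
Excess: 7 − 6 = 1.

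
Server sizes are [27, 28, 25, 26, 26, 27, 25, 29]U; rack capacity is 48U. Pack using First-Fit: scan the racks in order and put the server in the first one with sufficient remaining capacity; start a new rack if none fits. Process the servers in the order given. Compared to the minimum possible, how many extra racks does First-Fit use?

First-Fit: [27] [28] [25] [26] [26] [27] [25] [29] → 8 racks.
8 servers exceed 24U (half the capacity), and no two of those can share a rack, so at least 8 racks are needed.
So 8 is already optimal.

0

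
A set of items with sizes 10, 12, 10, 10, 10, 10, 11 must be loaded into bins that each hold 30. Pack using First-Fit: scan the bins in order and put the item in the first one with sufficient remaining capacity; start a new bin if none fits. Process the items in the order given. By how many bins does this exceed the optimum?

First-Fit: [10,12] [10,10,10] [10,11] → 3 bins.
Total size 73; any packing needs at least ⌈73/30⌉ = 3 bins.
So 3 is already optimal.

0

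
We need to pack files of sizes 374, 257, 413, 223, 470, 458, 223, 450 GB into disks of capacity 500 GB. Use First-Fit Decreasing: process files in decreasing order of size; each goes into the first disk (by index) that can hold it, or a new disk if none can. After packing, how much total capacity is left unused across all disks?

632

Sorted descending: 470, 458, 450, 413, 374, 257, 223, 223.
disk 1: place 470 GB, 30 GB left
disk 2: place 458 GB, 42 GB left
disk 3: place 450 GB, 50 GB left
disk 4: place 413 GB, 87 GB left
disk 5: place 374 GB, 126 GB left
disk 6: place 257 GB, 243 GB left
disk 6: place 223 GB, 20 GB left
disk 7: place 223 GB, 277 GB left
7 disks × 500 GB = 3500 GB; used 2868 GB; unused 632 GB.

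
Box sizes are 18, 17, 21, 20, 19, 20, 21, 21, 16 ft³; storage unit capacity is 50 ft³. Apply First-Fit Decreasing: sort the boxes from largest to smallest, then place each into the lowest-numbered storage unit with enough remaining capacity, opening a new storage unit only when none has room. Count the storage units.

Sorted descending: 21, 21, 21, 20, 20, 19, 18, 17, 16.
storage unit 1: place 21 ft³, 29 ft³ left
storage unit 1: place 21 ft³, 8 ft³ left
storage unit 2: place 21 ft³, 29 ft³ left
storage unit 2: place 20 ft³, 9 ft³ left
storage unit 3: place 20 ft³, 30 ft³ left
storage unit 3: place 19 ft³, 11 ft³ left
storage unit 4: place 18 ft³, 32 ft³ left
storage unit 4: place 17 ft³, 15 ft³ left
storage unit 5: place 16 ft³, 34 ft³ left

5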